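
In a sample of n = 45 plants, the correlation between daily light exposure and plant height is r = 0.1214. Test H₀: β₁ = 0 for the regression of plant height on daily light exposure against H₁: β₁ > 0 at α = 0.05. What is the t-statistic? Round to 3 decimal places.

t = 0.802

t = r·√(n − 2)/√(1 − r²) = 0.1214·√43/√0.985262 = 0.802.
df = n − 2 = 43.
One-sided p ≈ 0.2135, which is ≥ 0.05, so fail to reject H₀.
The data do not give significant evidence of a linear association between daily light exposure and plant height.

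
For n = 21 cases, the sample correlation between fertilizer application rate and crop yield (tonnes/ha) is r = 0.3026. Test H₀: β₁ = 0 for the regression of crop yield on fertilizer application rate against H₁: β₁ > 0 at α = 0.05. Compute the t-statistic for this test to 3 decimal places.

t = r·√(n − 2)/√(1 − r²) = 0.3026·√19/√0.908433 = 1.384.
df = n − 2 = 19.
One-sided p ≈ 0.0912, which is ≥ 0.05, so fail to reject H₀.
The data do not give significant evidence of a linear association between fertilizer application rate and crop yield.

t = 1.384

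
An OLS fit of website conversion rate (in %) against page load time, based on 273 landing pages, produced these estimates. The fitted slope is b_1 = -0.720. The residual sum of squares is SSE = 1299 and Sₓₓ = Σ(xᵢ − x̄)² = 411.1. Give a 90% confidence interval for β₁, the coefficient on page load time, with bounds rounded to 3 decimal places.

(-0.898, -0.542)

MSE = SSE/(n − 2) = 1299/271 = 4.79336.
SE(b_1) = √(MSE/Sₓₓ) = √(4.79336/411.1) = 0.107981.
df = n − 2 = 271.
t* = t_{0.05, 271} = 1.650496.
Margin = t* × SE = 1.650496 × 0.107981 = 0.17822.
CI: -0.720 ± 0.17822 → (-0.898, -0.542).
With 90% confidence, each one-unit increase in page load time is associated with a change of between -0.898 and -0.542 % in website conversion rate.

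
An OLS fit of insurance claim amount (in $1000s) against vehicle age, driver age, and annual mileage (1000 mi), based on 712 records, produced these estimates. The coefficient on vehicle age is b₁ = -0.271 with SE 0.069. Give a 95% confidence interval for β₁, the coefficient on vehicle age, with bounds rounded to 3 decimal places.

df = n − k − 1 = 712 − 3 − 1 = 708.
t* = t_{0.025, 708} = 1.96332.
Margin = t* × SE = 1.96332 × 0.069 = 0.13547.
CI: -0.271 ± 0.13547 → (-0.406, -0.136).
With 95% confidence, each one-unit increase in vehicle age is associated with a change of between -0.406 and -0.136 $1000s in insurance claim amount, holding the other predictors fixed.

(-0.406, -0.136)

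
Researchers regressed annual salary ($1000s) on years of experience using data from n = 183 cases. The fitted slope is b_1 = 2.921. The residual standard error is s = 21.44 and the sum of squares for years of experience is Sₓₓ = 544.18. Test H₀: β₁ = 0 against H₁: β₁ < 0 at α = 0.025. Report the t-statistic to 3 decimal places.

SE(b_1) = s/√Sₓₓ = 21.44/√544.18 = 0.91908.
t = 2.921 / 0.91908 = 3.178.
df = n − 2 = 181.
One-sided p ≈ 0.9991, which is ≥ 0.025, so fail to reject H₀.
The data do not give significant evidence that the true slope on years of experience is negative.

t = 3.178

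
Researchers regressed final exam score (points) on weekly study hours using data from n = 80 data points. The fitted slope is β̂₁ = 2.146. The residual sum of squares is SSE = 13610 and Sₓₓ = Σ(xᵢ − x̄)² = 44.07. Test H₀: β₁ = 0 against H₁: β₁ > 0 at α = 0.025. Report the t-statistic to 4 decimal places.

MSE = SSE/(n − 2) = 13610/78 = 174.487.
SE(β̂₁) = √(MSE/Sₓₓ) = √(174.487/44.07) = 1.9898.
t = 2.146 / 1.9898 = 1.0785.
df = n − 2 = 78.
One-sided p ≈ 0.1421, which is ≥ 0.025, so fail to reject H₀.
The data do not give significant evidence that the true slope on weekly study hours is positive.

t = 1.0785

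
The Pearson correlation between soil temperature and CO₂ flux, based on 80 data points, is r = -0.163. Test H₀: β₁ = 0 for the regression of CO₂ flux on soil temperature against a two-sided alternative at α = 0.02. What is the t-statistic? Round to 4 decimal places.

t = r·√(n − 2)/√(1 − r²) = -0.163·√78/√0.973431 = -1.4591.
df = n − 2 = 78.
Two-sided p ≈ 0.1486, which is ≥ 0.02, so fail to reject H₀.
The data do not give significant evidence of a linear association between soil temperature and CO₂ flux.

t = -1.4591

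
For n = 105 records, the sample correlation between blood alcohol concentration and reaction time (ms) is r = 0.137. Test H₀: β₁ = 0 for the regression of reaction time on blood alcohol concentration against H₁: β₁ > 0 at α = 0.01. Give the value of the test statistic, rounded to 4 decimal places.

t = r·√(n − 2)/√(1 − r²) = 0.137·√103/√0.981231 = 1.4036.
df = n − 2 = 103.
One-sided p ≈ 0.0817, which is ≥ 0.01, so fail to reject H₀.
The data do not give significant evidence of a linear association between blood alcohol concentration and reaction time.

t = 1.4036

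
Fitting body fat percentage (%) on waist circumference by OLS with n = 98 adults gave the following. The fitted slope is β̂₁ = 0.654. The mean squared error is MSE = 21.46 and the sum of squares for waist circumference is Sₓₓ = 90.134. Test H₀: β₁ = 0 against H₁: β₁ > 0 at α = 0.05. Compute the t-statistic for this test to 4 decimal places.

SE(β̂₁) = √(MSE/Sₓₓ) = √(21.46/90.134) = 0.487945.
t = 0.654 / 0.487945 = 1.3403.
df = n − 2 = 96.
One-sided p ≈ 0.0917, which is ≥ 0.05, so fail to reject H₀.
The data do not give significant evidence that the true slope on waist circumference is positive.

t = 1.3403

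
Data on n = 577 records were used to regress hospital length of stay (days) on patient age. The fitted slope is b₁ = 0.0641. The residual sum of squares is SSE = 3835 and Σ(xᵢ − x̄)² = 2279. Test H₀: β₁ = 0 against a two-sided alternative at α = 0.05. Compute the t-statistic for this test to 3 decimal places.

MSE = SSE/(n − 2) = 3835/575 = 6.66957.
SE(b₁) = √(MSE/Sₓₓ) = √(6.66957/2279) = 0.0540974.
t = 0.0641 / 0.0540974 = 1.185.
df = n − 2 = 575.
Two-sided p ≈ 0.2365, which is ≥ 0.05, so fail to reject H₀.
The data do not give significant evidence of an association between patient age and hospital length of stay.

t = 1.185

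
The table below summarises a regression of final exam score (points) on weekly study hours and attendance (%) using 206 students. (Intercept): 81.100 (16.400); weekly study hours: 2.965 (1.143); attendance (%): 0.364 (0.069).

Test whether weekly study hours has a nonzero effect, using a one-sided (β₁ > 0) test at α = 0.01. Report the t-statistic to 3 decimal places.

Read off: b = 2.965, SE = 1.143 for weekly study hours.
H₀: β₁ = 0 vs H₁: β₁ > 0.
t = 2.965 / 1.143 = 2.594.
df = n − k − 1 = 206 − 2 − 1 = 203.
One-sided p ≈ 0.0051, which is < 0.01, so reject H₀.
There is evidence that the true slope on weekly study hours is positive, holding the other predictors fixed.

t = 2.594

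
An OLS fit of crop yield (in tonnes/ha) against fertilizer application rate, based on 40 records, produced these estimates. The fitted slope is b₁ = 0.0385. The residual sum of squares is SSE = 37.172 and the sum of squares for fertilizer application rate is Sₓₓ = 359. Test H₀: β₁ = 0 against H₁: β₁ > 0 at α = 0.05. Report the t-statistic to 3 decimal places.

t = 0.738

MSE = SSE/(n − 2) = 37.172/38 = 0.978211.
SE(b₁) = √(MSE/Sₓₓ) = √(0.978211/359) = 0.0521998.
t = 0.0385 / 0.0521998 = 0.738.
df = n − 2 = 38.
One-sided p ≈ 0.2327, which is ≥ 0.05, so fail to reject H₀.
The data do not give significant evidence that the true slope on fertilizer application rate is positive.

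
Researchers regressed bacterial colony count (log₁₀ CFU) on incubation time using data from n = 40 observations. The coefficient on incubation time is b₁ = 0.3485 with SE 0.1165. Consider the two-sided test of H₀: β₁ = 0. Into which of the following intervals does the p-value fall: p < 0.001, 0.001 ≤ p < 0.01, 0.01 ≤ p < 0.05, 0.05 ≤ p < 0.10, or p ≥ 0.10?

0.001 ≤ p < 0.01

t = 0.3485 / 0.1165 = 2.991.
df = n − 2 = 40 − 2 = 38.
Two-sided p = 2·P(T_{38} > |t|) ≈ 0.0049.
So 0.001 ≤ p < 0.01.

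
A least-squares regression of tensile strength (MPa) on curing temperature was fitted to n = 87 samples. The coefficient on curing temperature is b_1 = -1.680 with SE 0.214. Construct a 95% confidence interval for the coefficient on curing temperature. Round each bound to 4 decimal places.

(-2.1055, -1.2545)

df = n − 2 = 87 − 2 = 85.
t* = t_{0.025, 85} = 1.988268.
Margin = t* × SE = 1.988268 × 0.214 = 0.425489.
CI: -1.680 ± 0.425489 → (-2.1055, -1.2545).
With 95% confidence, each one-unit increase in curing temperature is associated with a change of between -2.1055 and -1.2545 MPa in tensile strength.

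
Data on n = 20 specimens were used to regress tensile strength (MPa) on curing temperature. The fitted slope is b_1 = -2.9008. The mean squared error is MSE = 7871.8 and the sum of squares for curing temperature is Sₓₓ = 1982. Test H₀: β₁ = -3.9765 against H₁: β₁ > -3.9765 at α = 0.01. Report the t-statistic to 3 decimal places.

t = 0.540

SE(b_1) = √(MSE/Sₓₓ) = √(7871.8/1982) = 1.9929.
t = (-2.9008 − (-3.9765)) / 1.9929 = 0.540.
df = n − 2 = 18.
One-sided p ≈ 0.2980, which is ≥ 0.01, so fail to reject H₀.
The data do not give significant evidence that the true slope on curing temperature exceeds -3.9765 MPa per unit.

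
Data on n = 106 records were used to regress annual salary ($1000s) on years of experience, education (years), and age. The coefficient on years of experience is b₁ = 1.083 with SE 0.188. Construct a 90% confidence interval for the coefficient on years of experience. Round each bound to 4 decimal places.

df = n − k − 1 = 106 − 3 − 1 = 102.
t* = t_{0.05, 102} = 1.65993.
Margin = t* × SE = 1.65993 × 0.188 = 0.312067.
CI: 1.083 ± 0.312067 → (0.7709, 1.3951).
With 90% confidence, each one-unit increase in years of experience is associated with a change of between 0.7709 and 1.3951 $1000s in annual salary, holding the other predictors fixed.

(0.7709, 1.3951)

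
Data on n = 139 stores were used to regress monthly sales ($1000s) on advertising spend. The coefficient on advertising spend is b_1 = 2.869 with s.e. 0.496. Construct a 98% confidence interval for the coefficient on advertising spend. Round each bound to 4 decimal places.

(1.7015, 4.0365)

df = n − 2 = 139 − 2 = 137.
t* = t_{0.01, 137} = 2.353875.
Margin = t* × SE = 2.353875 × 0.496 = 1.167522.
CI: 2.869 ± 1.167522 → (1.7015, 4.0365).
With 98% confidence, each one-unit increase in advertising spend is associated with a change of between 1.7015 and 4.0365 $1000s in monthly sales.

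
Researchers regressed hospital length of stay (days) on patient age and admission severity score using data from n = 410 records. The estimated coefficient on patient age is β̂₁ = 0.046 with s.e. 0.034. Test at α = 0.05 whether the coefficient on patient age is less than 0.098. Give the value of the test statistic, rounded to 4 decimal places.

t = -1.5294

H₀: β₁ = 0.098 vs H₁: β₁ < 0.098.
t = (β̂₁ − β₁⁰)/SE = (0.046 − 0.098) / 0.034 = -1.5294.
df = n − k − 1 = 410 − 2 − 1 = 407.
One-sided p ≈ 0.0635, which is ≥ 0.05, so fail to reject H₀.
The data do not give significant evidence that the true slope on patient age is below 0.098 days per unit, holding the other predictors fixed.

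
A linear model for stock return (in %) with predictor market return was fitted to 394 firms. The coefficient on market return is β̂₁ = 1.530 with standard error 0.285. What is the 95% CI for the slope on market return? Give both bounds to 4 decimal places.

(0.9697, 2.0903)

df = n − 2 = 394 − 2 = 392.
t* = t_{0.025, 392} = 1.966034.
Margin = t* × SE = 1.966034 × 0.285 = 0.560320.
CI: 1.530 ± 0.560320 → (0.9697, 2.0903).
With 95% confidence, each one-unit increase in market return is associated with a change of between 0.9697 and 2.0903 % in stock return.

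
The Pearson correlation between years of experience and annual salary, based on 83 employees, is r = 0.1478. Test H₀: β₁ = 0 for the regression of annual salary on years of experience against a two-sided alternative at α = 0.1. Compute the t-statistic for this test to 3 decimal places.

t = r·√(n − 2)/√(1 − r²) = 0.1478·√81/√0.978155 = 1.345.
df = n − 2 = 81.
Two-sided p ≈ 0.1824, which is ≥ 0.1, so fail to reject H₀.
The data do not give significant evidence of a linear association between years of experience and annual salary.

t = 1.345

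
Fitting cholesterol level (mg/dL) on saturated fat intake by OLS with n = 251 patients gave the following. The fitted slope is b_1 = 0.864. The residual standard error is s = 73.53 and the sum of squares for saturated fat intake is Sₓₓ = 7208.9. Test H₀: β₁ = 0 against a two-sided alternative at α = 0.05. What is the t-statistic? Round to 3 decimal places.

t = 0.998

SE(b_1) = s/√Sₓₓ = 73.53/√7208.9 = 0.866024.
t = 0.864 / 0.866024 = 0.998.
df = n − 2 = 249.
Two-sided p ≈ 0.3194, which is ≥ 0.05, so fail to reject H₀.
The data do not give significant evidence of an association between saturated fat intake and cholesterol level.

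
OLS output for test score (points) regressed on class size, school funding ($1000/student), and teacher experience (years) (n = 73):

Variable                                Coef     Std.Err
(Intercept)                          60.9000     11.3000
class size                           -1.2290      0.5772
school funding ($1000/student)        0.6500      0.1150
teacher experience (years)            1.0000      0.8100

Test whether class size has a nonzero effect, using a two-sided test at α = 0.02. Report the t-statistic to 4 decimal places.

t = -2.1292

Read off: b = -1.2290, SE = 0.5772 for class size.
H₀: β₁ = 0 vs H₁: β₁ ≠ 0.
t = -1.2290 / 0.5772 = -2.1292.
df = n − k − 1 = 73 − 3 − 1 = 69.
Two-sided p ≈ 0.0368, which is ≥ 0.02, so fail to reject H₀.
The data do not give significant evidence of an association between class size and test score, after adjusting for the other predictors.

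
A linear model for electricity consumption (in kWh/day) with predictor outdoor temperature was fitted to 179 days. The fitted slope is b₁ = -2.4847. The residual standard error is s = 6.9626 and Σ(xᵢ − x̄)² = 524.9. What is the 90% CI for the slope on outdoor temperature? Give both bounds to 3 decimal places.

(-2.987, -1.982)

SE(b₁) = s/√Sₓₓ = 6.9626/√524.9 = 0.303902.
df = n − 2 = 177.
t* = t_{0.05, 177} = 1.653508.
Margin = t* × SE = 1.653508 × 0.303902 = 0.50250.
CI: -2.4847 ± 0.50250 → (-2.987, -1.982).
With 90% confidence, each one-unit increase in outdoor temperature is associated with a change of between -2.987 and -1.982 kWh/day in electricity consumption.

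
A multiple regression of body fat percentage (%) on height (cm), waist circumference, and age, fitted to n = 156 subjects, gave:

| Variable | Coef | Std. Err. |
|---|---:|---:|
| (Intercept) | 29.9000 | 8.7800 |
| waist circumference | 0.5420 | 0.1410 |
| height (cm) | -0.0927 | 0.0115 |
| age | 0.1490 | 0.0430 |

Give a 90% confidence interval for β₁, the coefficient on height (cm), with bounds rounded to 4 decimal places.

(-0.1117, -0.0737)

Read off: b = -0.0927, SE = 0.0115 for height (cm).
df = n − k − 1 = 156 − 3 − 1 = 152.
t* = t_{0.05, 152} = 1.65494.
Margin = t* × SE = 1.65494 × 0.0115 = 0.019032.
CI: -0.0927 ± 0.019032 → (-0.1117, -0.0737).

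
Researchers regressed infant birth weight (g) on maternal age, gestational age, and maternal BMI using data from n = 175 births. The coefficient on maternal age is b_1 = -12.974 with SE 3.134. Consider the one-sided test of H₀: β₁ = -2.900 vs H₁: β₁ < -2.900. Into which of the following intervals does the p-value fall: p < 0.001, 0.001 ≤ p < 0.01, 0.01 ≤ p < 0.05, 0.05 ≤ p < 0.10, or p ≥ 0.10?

p < 0.001

t = (-12.974 − (-2.900)) / 3.134 = -3.214.
df = n − k − 1 = 175 − 3 − 1 = 171.
One-sided p = P(T_{171} < t) ≈ 0.0008.
So p < 0.001.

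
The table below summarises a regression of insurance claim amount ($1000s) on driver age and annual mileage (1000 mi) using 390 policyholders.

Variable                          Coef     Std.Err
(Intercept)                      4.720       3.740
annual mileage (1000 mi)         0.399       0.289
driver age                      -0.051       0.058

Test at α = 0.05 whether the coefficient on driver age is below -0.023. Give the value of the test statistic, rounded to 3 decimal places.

Read off: b = -0.051, SE = 0.058 for driver age.
H₀: β₁ = -0.023 vs H₁: β₁ < -0.023.
t = (-0.051 − (-0.023)) / 0.058 = -0.483.
df = n − k − 1 = 390 − 2 − 1 = 387.
One-sided p ≈ 0.3148, which is ≥ 0.05, so fail to reject H₀.
The data do not give significant evidence that the true slope on driver age is below -0.023 $1000s per unit, holding the other predictors fixed.

t = -0.483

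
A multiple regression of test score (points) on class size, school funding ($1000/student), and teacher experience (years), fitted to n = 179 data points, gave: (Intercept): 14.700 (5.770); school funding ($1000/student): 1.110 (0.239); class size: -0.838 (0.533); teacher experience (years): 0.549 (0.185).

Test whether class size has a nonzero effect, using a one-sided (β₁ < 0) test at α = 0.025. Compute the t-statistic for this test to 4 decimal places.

t = -1.5722

Read off: b = -0.838, SE = 0.533 for class size.
H₀: β₁ = 0 vs H₁: β₁ < 0.
t = -0.838 / 0.533 = -1.5722.
df = n − k − 1 = 179 − 3 − 1 = 175.
One-sided p ≈ 0.0589, which is ≥ 0.025, so fail to reject H₀.
The data do not give significant evidence that the true slope on class size is negative, holding the other predictors fixed.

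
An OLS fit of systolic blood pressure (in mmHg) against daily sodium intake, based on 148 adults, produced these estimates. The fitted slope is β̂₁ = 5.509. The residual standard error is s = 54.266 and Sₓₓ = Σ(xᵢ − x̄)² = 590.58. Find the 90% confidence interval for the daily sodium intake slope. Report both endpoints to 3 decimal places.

(1.813, 9.205)

SE(β̂₁) = s/√Sₓₓ = 54.266/√590.58 = 2.233.
df = n − 2 = 146.
t* = t_{0.05, 146} = 1.655357.
Margin = t* × SE = 1.655357 × 2.233 = 3.69641.
CI: 5.509 ± 3.69641 → (1.813, 9.205).
With 90% confidence, each one-unit increase in daily sodium intake is associated with a change of between 1.813 and 9.205 mmHg in systolic blood pressure.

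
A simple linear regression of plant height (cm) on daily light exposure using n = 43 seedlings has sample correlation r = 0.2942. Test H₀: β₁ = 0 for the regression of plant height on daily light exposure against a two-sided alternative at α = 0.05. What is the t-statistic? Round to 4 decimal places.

t = 1.9710

t = r·√(n − 2)/√(1 − r²) = 0.2942·√41/√0.913446 = 1.9710.
df = n − 2 = 41.
Two-sided p ≈ 0.0555, which is ≥ 0.05, so fail to reject H₀.
The data do not give significant evidence of a linear association between daily light exposure and plant height.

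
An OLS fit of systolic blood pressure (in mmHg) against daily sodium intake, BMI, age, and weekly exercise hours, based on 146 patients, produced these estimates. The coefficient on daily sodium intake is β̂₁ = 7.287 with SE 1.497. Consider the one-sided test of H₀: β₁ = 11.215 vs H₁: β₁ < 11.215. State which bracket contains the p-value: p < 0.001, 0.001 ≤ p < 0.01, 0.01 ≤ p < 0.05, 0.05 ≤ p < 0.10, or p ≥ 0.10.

t = (7.287 − 11.215) / 1.497 = -2.624.
df = n − k − 1 = 146 − 4 − 1 = 141.
One-sided p = P(T_{141} < t) ≈ 0.0048.
So 0.001 ≤ p < 0.01.

0.001 ≤ p < 0.01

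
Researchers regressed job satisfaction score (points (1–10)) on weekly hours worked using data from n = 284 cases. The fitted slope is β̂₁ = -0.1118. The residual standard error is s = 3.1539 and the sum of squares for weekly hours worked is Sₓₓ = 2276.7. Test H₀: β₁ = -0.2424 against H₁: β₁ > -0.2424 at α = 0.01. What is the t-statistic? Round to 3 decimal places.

SE(β̂₁) = s/√Sₓₓ = 3.1539/√2276.7 = 0.066099.
t = (-0.1118 − (-0.2424)) / 0.066099 = 1.976.
df = n − 2 = 282.
One-sided p ≈ 0.0246, which is ≥ 0.01, so fail to reject H₀.
The data do not give significant evidence that the true slope on weekly hours worked exceeds -0.2424 points (1–10) per unit.

t = 1.976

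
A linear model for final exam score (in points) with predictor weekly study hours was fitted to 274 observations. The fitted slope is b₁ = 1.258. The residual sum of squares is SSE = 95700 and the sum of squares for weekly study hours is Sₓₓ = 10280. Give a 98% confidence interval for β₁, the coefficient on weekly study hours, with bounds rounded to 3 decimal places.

MSE = SSE/(n − 2) = 95700/272 = 351.838.
SE(b₁) = √(MSE/Sₓₓ) = √(351.838/10280) = 0.185001.
df = n − 2 = 272.
t* = t_{0.01, 272} = 2.340135.
Margin = t* × SE = 2.340135 × 0.185001 = 0.43293.
CI: 1.258 ± 0.43293 → (0.825, 1.691).
With 98% confidence, each one-unit increase in weekly study hours is associated with a change of between 0.825 and 1.691 points in final exam score.

(0.825, 1.691)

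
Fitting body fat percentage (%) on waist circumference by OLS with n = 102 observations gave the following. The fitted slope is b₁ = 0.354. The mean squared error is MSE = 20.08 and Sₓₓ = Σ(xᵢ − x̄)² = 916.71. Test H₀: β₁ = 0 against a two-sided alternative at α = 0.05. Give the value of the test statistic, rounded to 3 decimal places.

t = 2.392

SE(b₁) = √(MSE/Sₓₓ) = √(20.08/916.71) = 0.148001.
t = 0.354 / 0.148001 = 2.392.
df = n − 2 = 100.
Two-sided p ≈ 0.0186, which is < 0.05, so reject H₀.
There is evidence that waist circumference is associated with body fat percentage.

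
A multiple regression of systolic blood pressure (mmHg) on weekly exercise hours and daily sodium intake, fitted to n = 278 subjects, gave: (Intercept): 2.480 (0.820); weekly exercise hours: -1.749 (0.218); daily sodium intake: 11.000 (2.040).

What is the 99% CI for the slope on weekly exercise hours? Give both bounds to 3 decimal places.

(-2.314, -1.184)

Read off: b = -1.749, SE = 0.218 for weekly exercise hours.
df = n − k − 1 = 278 − 2 − 1 = 275.
t* = t_{0.005, 275} = 2.593825.
Margin = t* × SE = 2.593825 × 0.218 = 0.56545.
CI: -1.749 ± 0.56545 → (-2.314, -1.184).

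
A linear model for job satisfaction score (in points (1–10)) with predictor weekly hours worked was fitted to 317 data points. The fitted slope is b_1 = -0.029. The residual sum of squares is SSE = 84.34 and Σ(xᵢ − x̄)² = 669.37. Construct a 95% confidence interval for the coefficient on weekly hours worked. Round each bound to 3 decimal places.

MSE = SSE/(n − 2) = 84.34/315 = 0.267746.
SE(b_1) = √(MSE/Sₓₓ) = √(0.267746/669.37) = 0.0199999.
df = n − 2 = 315.
t* = t_{0.025, 315} = 1.967524.
Margin = t* × SE = 1.967524 × 0.0199999 = 0.03935.
CI: -0.029 ± 0.03935 → (-0.068, 0.010).
With 95% confidence, each one-unit increase in weekly hours worked is associated with a change of between -0.068 and 0.010 points (1–10) in job satisfaction score.

(-0.068, 0.010)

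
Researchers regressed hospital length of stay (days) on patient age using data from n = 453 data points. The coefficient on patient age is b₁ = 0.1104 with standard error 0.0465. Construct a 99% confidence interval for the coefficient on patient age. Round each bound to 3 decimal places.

(-0.010, 0.231)

df = n − 2 = 453 − 2 = 451.
t* = t_{0.005, 451} = 2.586774.
Margin = t* × SE = 2.586774 × 0.0465 = 0.12029.
CI: 0.1104 ± 0.12029 → (-0.010, 0.231).
With 99% confidence, each one-unit increase in patient age is associated with a change of between -0.010 and 0.231 days in hospital length of stay.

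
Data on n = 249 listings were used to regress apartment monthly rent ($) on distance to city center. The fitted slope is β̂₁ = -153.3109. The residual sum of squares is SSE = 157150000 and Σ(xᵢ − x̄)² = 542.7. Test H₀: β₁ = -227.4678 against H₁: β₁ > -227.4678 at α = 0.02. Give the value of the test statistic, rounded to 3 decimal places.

t = 2.166

MSE = SSE/(n − 2) = 157150000/247 = 636235.
SE(β̂₁) = √(MSE/Sₓₓ) = √(636235/542.7) = 34.2396.
t = (-153.3109 − (-227.4678)) / 34.2396 = 2.166.
df = n − 2 = 247.
One-sided p ≈ 0.0156, which is < 0.02, so reject H₀.
There is evidence that the true slope on distance to city center exceeds -227.4678 $ per unit.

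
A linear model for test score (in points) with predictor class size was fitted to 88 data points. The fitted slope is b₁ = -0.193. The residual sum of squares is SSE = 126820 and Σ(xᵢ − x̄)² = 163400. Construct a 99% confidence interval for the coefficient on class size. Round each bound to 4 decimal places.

MSE = SSE/(n − 2) = 126820/86 = 1474.65.
SE(b₁) = √(MSE/Sₓₓ) = √(1474.65/163400) = 0.0949989.
df = n − 2 = 86.
t* = t_{0.005, 86} = 2.634212.
Margin = t* × SE = 2.634212 × 0.0949989 = 0.250247.
CI: -0.193 ± 0.250247 → (-0.4432, 0.0572).
With 99% confidence, each one-unit increase in class size is associated with a change of between -0.4432 and 0.0572 points in test score.

(-0.4432, 0.0572)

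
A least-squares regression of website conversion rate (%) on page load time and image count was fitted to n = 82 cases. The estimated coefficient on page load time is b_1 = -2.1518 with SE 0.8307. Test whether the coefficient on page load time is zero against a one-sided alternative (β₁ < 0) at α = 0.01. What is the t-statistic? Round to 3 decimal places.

H₀: β₁ = 0 vs H₁: β₁ < 0.
t = (b_1 − β₁⁰)/SE = -2.1518 / 0.8307 = -2.590.
df = n − k − 1 = 82 − 2 − 1 = 79.
One-sided p ≈ 0.0057, which is < 0.01, so reject H₀.
There is evidence that the true slope on page load time is negative, holding the other predictors fixed.

t = -2.590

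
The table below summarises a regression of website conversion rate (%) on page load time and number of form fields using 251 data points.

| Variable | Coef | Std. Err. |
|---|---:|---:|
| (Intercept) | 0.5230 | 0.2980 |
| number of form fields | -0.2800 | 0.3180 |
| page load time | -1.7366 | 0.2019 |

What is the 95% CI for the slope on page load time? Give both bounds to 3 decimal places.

(-2.134, -1.339)

Read off: b = -1.7366, SE = 0.2019 for page load time.
df = n − k − 1 = 251 − 2 − 1 = 248.
t* = t_{0.025, 248} = 1.969576.
Margin = t* × SE = 1.969576 × 0.2019 = 0.39766.
CI: -1.7366 ± 0.39766 → (-2.134, -1.339).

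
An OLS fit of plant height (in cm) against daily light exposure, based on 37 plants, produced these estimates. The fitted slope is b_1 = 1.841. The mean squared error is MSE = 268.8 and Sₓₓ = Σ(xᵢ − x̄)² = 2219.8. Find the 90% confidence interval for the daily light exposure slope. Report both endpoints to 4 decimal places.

SE(b_1) = √(MSE/Sₓₓ) = √(268.8/2219.8) = 0.347983.
df = n − 2 = 35.
t* = t_{0.05, 35} = 1.689572.
Margin = t* × SE = 1.689572 × 0.347983 = 0.587942.
CI: 1.841 ± 0.587942 → (1.2531, 2.4289).
With 90% confidence, each one-unit increase in daily light exposure is associated with a change of between 1.2531 and 2.4289 cm in plant height.

(1.2531, 2.4289)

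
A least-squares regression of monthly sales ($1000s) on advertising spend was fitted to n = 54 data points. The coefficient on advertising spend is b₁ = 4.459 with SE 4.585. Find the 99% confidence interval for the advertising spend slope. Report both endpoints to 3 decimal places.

(-7.800, 16.718)

df = n − 2 = 54 − 2 = 52.
t* = t_{0.005, 52} = 2.673734.
Margin = t* × SE = 2.673734 × 4.585 = 12.25907.
CI: 4.459 ± 12.25907 → (-7.800, 16.718).
With 99% confidence, each one-unit increase in advertising spend is associated with a change of between -7.800 and 16.718 $1000s in monthly sales.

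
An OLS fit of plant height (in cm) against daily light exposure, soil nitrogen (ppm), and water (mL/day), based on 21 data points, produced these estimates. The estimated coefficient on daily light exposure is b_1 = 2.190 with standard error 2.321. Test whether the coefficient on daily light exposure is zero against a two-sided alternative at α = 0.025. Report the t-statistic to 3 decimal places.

t = 0.944

H₀: β₁ = 0 vs H₁: β₁ ≠ 0.
t = (b_1 − β₁⁰)/SE = 2.190 / 2.321 = 0.944.
df = n − k − 1 = 21 − 3 − 1 = 17.
Two-sided p ≈ 0.3586, which is ≥ 0.025, so fail to reject H₀.
The data do not give significant evidence of an association between daily light exposure and plant height, after adjusting for the other predictors.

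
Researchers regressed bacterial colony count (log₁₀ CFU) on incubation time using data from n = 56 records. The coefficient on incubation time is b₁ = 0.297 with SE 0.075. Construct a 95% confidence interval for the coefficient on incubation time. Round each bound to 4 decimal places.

df = n − 2 = 56 − 2 = 54.
t* = t_{0.025, 54} = 2.004879.
Margin = t* × SE = 2.004879 × 0.075 = 0.150366.
CI: 0.297 ± 0.150366 → (0.1466, 0.4474).
With 95% confidence, each one-unit increase in incubation time is associated with a change of between 0.1466 and 0.4474 log₁₀ CFU in bacterial colony count.

(0.1466, 0.4474)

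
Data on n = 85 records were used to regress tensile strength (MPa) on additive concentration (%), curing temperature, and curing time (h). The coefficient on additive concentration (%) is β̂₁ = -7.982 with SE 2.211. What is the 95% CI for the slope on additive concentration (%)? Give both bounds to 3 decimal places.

df = n − k − 1 = 85 − 3 − 1 = 81.
t* = t_{0.025, 81} = 1.989686.
Margin = t* × SE = 1.989686 × 2.211 = 4.39920.
CI: -7.982 ± 4.39920 → (-12.381, -3.583).
With 95% confidence, each one-unit increase in additive concentration (%) is associated with a change of between -12.381 and -3.583 MPa in tensile strength, holding the other predictors fixed.

(-12.381, -3.583)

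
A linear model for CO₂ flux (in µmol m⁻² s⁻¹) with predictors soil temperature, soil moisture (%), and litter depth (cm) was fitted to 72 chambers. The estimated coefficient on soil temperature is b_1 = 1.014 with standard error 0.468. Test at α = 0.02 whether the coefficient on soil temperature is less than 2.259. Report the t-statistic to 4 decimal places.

t = -2.6603

H₀: β₁ = 2.259 vs H₁: β₁ < 2.259.
t = (b_1 − β₁⁰)/SE = (1.014 − 2.259) / 0.468 = -2.6603.
df = n − k − 1 = 72 − 3 − 1 = 68.
One-sided p ≈ 0.0049, which is < 0.02, so reject H₀.
There is evidence that the true slope on soil temperature is below 2.259 µmol m⁻² s⁻¹ per unit, holding the other predictors fixed.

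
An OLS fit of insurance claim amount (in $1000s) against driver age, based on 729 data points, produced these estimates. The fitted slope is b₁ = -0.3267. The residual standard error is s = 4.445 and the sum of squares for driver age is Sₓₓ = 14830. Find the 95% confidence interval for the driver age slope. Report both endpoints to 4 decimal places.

(-0.3984, -0.2550)

SE(b₁) = s/√Sₓₓ = 4.445/√14830 = 0.0365007.
df = n − 2 = 727.
t* = t_{0.025, 727} = 1.963232.
Margin = t* × SE = 1.963232 × 0.0365007 = 0.071659.
CI: -0.3267 ± 0.071659 → (-0.3984, -0.2550).
With 95% confidence, each one-unit increase in driver age is associated with a change of between -0.3984 and -0.2550 $1000s in insurance claim amount.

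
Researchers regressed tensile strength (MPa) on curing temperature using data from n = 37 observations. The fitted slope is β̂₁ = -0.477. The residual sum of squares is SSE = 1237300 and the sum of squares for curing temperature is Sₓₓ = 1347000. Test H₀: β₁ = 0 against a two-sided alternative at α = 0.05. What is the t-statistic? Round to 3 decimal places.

t = -2.944

MSE = SSE/(n − 2) = 1237300/35 = 35351.4.
SE(β̂₁) = √(MSE/Sₓₓ) = √(35351.4/1347000) = 0.162002.
t = -0.477 / 0.162002 = -2.944.
df = n − 2 = 35.
Two-sided p ≈ 0.0057, which is < 0.05, so reject H₀.
There is evidence that curing temperature is associated with tensile strength.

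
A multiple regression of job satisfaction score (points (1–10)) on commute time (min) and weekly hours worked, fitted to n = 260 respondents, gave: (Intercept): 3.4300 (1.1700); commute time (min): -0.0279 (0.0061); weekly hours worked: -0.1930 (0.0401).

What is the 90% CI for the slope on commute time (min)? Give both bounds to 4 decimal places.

(-0.0380, -0.0178)

Read off: b = -0.0279, SE = 0.0061 for commute time (min).
df = n − k − 1 = 260 − 2 − 1 = 257.
t* = t_{0.05, 257} = 1.650804.
Margin = t* × SE = 1.650804 × 0.0061 = 0.010070.
CI: -0.0279 ± 0.010070 → (-0.0380, -0.0178).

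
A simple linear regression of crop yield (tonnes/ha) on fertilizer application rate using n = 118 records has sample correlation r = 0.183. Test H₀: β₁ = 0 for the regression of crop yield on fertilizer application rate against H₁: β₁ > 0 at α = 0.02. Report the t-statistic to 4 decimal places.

t = r·√(n − 2)/√(1 − r²) = 0.183·√116/√0.966511 = 2.0048.
df = n − 2 = 116.
One-sided p ≈ 0.0237, which is ≥ 0.02, so fail to reject H₀.
The data do not give significant evidence of a linear association between fertilizer application rate and crop yield.

t = 2.0048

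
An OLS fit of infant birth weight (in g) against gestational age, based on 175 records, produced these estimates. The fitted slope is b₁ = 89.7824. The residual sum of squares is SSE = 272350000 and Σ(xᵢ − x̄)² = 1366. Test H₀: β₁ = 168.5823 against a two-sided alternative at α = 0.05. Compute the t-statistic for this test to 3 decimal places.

t = -2.321

MSE = SSE/(n − 2) = 272350000/173 = 1.57428e+06.
SE(b₁) = √(MSE/Sₓₓ) = √(1.57428e+06/1366) = 33.9481.
t = (89.7824 − 168.5823) / 33.9481 = -2.321.
df = n − 2 = 173.
Two-sided p ≈ 0.0214, which is < 0.05, so reject H₀.
There is evidence that the true slope on gestational age differs from 168.5823 g per unit.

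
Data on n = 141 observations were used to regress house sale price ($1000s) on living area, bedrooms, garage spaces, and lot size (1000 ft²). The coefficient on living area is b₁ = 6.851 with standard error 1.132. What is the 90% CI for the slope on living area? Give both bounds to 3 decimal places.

(4.976, 8.726)

df = n − k − 1 = 141 − 4 − 1 = 136.
t* = t_{0.05, 136} = 1.656135.
Margin = t* × SE = 1.656135 × 1.132 = 1.87474.
CI: 6.851 ± 1.87474 → (4.976, 8.726).
With 90% confidence, each one-unit increase in living area is associated with a change of between 4.976 and 8.726 $1000s in house sale price, holding the other predictors fixed.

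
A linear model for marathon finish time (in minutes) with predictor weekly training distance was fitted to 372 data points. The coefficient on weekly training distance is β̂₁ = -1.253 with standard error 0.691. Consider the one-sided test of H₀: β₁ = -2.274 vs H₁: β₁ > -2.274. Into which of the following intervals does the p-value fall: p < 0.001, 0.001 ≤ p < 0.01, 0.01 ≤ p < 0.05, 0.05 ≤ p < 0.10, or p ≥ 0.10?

t = (-1.253 − (-2.274)) / 0.691 = 1.478.
df = n − 2 = 372 − 2 = 370.
One-sided p = P(T_{370} > t) ≈ 0.0702.
So 0.05 ≤ p < 0.10.

0.05 ≤ p < 0.10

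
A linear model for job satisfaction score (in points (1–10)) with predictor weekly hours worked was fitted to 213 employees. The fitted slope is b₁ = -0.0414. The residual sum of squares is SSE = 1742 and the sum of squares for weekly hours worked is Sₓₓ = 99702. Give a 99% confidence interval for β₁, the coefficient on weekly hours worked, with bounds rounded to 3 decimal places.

(-0.065, -0.018)

MSE = SSE/(n − 2) = 1742/211 = 8.25592.
SE(b₁) = √(MSE/Sₓₓ) = √(8.25592/99702) = 0.00909978.
df = n − 2 = 211.
t* = t_{0.005, 211} = 2.59933.
Margin = t* × SE = 2.59933 × 0.00909978 = 0.02365.
CI: -0.0414 ± 0.02365 → (-0.065, -0.018).
With 99% confidence, each one-unit increase in weekly hours worked is associated with a change of between -0.065 and -0.018 points (1–10) in job satisfaction score.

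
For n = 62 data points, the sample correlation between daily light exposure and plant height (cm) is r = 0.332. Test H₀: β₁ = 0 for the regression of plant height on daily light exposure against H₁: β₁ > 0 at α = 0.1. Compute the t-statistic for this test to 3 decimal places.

t = r·√(n − 2)/√(1 − r²) = 0.332·√60/√0.889776 = 2.726.
df = n − 2 = 60.
One-sided p ≈ 0.0042, which is < 0.1, so reject H₀.
There is evidence of a linear association between daily light exposure and plant height.

t = 2.726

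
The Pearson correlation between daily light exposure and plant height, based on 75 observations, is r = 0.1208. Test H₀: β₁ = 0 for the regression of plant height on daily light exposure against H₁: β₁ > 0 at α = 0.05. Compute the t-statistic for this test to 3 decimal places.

t = r·√(n − 2)/√(1 − r²) = 0.1208·√73/√0.985407 = 1.040.
df = n − 2 = 73.
One-sided p ≈ 0.1509, which is ≥ 0.05, so fail to reject H₀.
The data do not give significant evidence of a linear association between daily light exposure and plant height.

t = 1.040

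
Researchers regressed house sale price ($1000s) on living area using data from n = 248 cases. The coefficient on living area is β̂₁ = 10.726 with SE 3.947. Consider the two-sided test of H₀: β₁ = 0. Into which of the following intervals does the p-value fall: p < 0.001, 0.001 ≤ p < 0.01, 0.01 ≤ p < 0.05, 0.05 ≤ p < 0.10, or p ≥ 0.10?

t = 10.726 / 3.947 = 2.718.
df = n − 2 = 248 − 2 = 246.
Two-sided p = 2·P(T_{246} > |t|) ≈ 0.0070.
So 0.001 ≤ p < 0.01.

0.001 ≤ p < 0.01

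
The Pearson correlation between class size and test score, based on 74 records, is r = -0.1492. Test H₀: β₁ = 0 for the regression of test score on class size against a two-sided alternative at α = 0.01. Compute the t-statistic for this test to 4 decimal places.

t = r·√(n − 2)/√(1 − r²) = -0.1492·√72/√0.977739 = -1.2803.
df = n − 2 = 72.
Two-sided p ≈ 0.2045, which is ≥ 0.01, so fail to reject H₀.
The data do not give significant evidence of a linear association between class size and test score.

t = -1.2803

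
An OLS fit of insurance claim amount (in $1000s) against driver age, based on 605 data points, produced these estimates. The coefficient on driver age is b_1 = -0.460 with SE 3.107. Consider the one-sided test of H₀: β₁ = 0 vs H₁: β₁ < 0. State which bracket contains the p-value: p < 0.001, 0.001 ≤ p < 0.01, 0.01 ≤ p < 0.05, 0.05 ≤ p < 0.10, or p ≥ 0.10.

p ≥ 0.10

t = -0.460 / 3.107 = -0.148.
df = n − 2 = 605 − 2 = 603.
One-sided p = P(T_{603} < t) ≈ 0.4412.
So p ≥ 0.10.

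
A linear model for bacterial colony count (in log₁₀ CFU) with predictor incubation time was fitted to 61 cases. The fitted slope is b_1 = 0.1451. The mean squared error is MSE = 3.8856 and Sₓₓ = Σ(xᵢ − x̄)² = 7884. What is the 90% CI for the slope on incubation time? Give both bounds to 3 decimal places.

SE(b_1) = √(MSE/Sₓₓ) = √(3.8856/7884) = 0.0222001.
df = n − 2 = 59.
t* = t_{0.05, 59} = 1.671093.
Margin = t* × SE = 1.671093 × 0.0222001 = 0.03710.
CI: 0.1451 ± 0.03710 → (0.108, 0.182).
With 90% confidence, each one-unit increase in incubation time is associated with a change of between 0.108 and 0.182 log₁₀ CFU in bacterial colony count.

(0.108, 0.182)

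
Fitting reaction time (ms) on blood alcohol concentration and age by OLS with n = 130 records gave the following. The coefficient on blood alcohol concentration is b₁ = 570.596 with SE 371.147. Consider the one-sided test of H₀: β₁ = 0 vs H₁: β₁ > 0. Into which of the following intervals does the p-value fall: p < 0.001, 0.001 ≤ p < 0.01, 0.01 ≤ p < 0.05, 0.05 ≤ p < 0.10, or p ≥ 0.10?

0.05 ≤ p < 0.10

t = 570.596 / 371.147 = 1.537.
df = n − k − 1 = 130 − 2 − 1 = 127.
One-sided p = P(T_{127} > t) ≈ 0.0633.
So 0.05 ≤ p < 0.10.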